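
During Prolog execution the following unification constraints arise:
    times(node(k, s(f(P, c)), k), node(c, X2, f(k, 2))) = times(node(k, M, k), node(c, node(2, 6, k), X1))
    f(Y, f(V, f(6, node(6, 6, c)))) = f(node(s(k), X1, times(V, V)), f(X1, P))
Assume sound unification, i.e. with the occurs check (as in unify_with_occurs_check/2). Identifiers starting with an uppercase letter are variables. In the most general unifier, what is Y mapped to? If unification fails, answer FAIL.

node(s(k), f(k, 2), times(f(k, 2), f(k, 2)))

Decompose times/2: node(k, s(f(P, c)), k) = node(k, M, k),  node(c, X2, f(k, 2)) = node(c, node(2, 6, k), X1).
Decompose node/3: k = k,  s(f(P, c)) = M,  k = k.
Delete trivial equation k = k.
Bind M := s(f(P, c)); no other remaining equation mentions M.
Delete trivial equation k = k.
Decompose node/3: c = c,  X2 = node(2, 6, k),  f(k, 2) = X1.
Delete trivial equation c = c.
Bind X2 := node(2, 6, k); no other remaining equation mentions X2.
Bind X1 := f(k, 2); substituting into the remaining equation gives: f(Y, f(V, f(6, node(6, 6, c)))) = f(node(s(k), f(k, 2), times(V, V)), f(f(k, 2), P)).
Decompose f/2: Y = node(s(k), f(k, 2), times(V, V)),  f(V, f(6, node(6, 6, c))) = f(f(k, 2), P).
Bind Y := node(s(k), f(k, 2), times(V, V)); no other remaining equation mentions Y.
Decompose f/2: V = f(k, 2),  f(6, node(6, 6, c)) = P.
Bind V := f(k, 2); no other remaining equation mentions V. Substituting into the earlier binding gives Y := node(s(k), f(k, 2), times(f(k, 2), f(k, 2))).
Bind P := f(6, node(6, 6, c)). Substituting into the earlier binding gives M := s(f(f(6, node(6, 6, c)), c)).
MGU = { M -> s(f(f(6, node(6, 6, c)), c)), X2 -> node(2, 6, k), X1 -> f(k, 2), Y -> node(s(k), f(k, 2), times(f(k, 2), f(k, 2))), V -> f(k, 2), P -> f(6, node(6, 6, c)) }, so Y -> node(s(k), f(k, 2), times(f(k, 2), f(k, 2))).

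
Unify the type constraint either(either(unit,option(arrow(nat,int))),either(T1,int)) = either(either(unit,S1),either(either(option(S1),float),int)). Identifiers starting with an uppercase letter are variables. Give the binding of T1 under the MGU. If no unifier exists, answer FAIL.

Decompose either/2: either(unit,option(arrow(nat,int))) = either(unit,S1),  either(T1,int) = either(either(option(S1),float),int).
Decompose either/2: unit = unit,  option(arrow(nat,int)) = S1.
Delete trivial equation unit = unit.
Bind S1 := option(arrow(nat,int)); substituting into the remaining equation gives: either(T1,int) = either(either(option(option(arrow(nat,int))),float),int).
Decompose either/2: T1 = either(option(option(arrow(nat,int))),float),  int = int.
Bind T1 := either(option(option(arrow(nat,int))),float); no other remaining equation mentions T1.
Delete trivial equation int = int.
MGU = { S1 := option(arrow(nat,int)), T1 := either(option(option(arrow(nat,int))),float) }, so T1 := either(option(option(arrow(nat,int))),float).

either(option(option(arrow(nat,int))),float)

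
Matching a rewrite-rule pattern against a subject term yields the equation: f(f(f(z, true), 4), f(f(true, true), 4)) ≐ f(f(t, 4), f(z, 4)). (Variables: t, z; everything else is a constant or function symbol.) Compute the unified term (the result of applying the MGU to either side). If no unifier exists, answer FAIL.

f(f(f(f(true, true), true), 4), f(f(true, true), 4))

Decompose f/2: f(f(z, true), 4) ≐ f(t, 4),  f(f(true, true), 4) ≐ f(z, 4).
Decompose f/2: f(z, true) ≐ t,  4 ≐ 4.
Bind t := f(z, true); no other remaining equation mentions t.
Delete trivial equation 4 ≐ 4.
Decompose f/2: f(true, true) ≐ z,  4 ≐ 4.
Bind z := f(true, true); no other remaining equation mentions z. Substituting into the earlier binding gives t := f(f(true, true), true).
Delete trivial equation 4 ≐ 4.
Applying the MGU to either side gives f(f(f(f(true, true), true), 4), f(f(true, true), 4)).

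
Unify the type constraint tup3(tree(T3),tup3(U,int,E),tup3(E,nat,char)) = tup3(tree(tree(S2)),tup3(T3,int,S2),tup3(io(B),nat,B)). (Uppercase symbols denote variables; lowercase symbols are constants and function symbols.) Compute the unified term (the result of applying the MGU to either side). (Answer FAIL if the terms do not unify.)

Decompose tup3/3: tree(T3) = tree(tree(S2)),  tup3(U,int,E) = tup3(T3,int,S2),  tup3(E,nat,char) = tup3(io(B),nat,B).
Decompose tree/1: T3 = tree(S2).
Bind T3 := tree(S2); substituting into the one remaining equation that mentions T3 gives: tup3(U,int,E) = tup3(tree(S2),int,S2).
Decompose tup3/3: U = tree(S2),  int = int,  E = S2.
Bind U := tree(S2); no other remaining equation mentions U.
Delete trivial equation int = int.
Bind E := S2; substituting into the remaining equation gives: tup3(S2,nat,char) = tup3(io(B),nat,B).
Decompose tup3/3: S2 = io(B),  nat = nat,  char = B.
Bind S2 := io(B); no other remaining equation mentions S2. Substituting into the earlier bindings gives T3 := tree(io(B)), U := tree(io(B)), E := io(B).
Delete trivial equation nat = nat.
Bind B := char. Substituting into the earlier bindings gives T3 := tree(io(char)), U := tree(io(char)), E := io(char), S2 := io(char).
Applying the MGU to either side gives tup3(tree(tree(io(char))),tup3(tree(io(char)),int,io(char)),tup3(io(char),nat,char)).

tup3(tree(tree(io(char))),tup3(tree(io(char)),int,io(char)),tup3(io(char),nat,char))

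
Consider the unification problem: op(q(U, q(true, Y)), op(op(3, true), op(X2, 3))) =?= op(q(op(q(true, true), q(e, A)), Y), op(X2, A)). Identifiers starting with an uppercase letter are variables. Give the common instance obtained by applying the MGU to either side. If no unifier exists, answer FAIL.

FAIL

Decompose op/2: q(U, q(true, Y)) =?= q(op(q(true, true), q(e, A)), Y),  op(op(3, true), op(X2, 3)) =?= op(X2, A).
Decompose q/2: U =?= op(q(true, true), q(e, A)),  q(true, Y) =?= Y.
Bind U := op(q(true, true), q(e, A)); no other remaining equation mentions U.
Occurs check fails: Y occurs in q(true, Y); the equation Y =?= q(true, Y) has no finite solution.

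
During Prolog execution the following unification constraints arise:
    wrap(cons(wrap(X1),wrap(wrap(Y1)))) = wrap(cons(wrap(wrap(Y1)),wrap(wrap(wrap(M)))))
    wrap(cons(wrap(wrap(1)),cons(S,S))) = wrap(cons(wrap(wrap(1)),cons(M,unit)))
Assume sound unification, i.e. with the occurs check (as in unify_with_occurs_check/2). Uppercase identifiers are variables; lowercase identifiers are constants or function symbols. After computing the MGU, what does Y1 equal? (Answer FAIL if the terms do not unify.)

wrap(unit)

Decompose wrap/1: cons(wrap(X1),wrap(wrap(Y1))) = cons(wrap(wrap(Y1)),wrap(wrap(wrap(M)))).
Decompose cons/2: wrap(X1) = wrap(wrap(Y1)),  wrap(wrap(Y1)) = wrap(wrap(wrap(M))).
Decompose wrap/1: X1 = wrap(Y1).
Bind X1 := wrap(Y1); no other remaining equation mentions X1.
Decompose wrap/1: wrap(Y1) = wrap(wrap(M)).
Decompose wrap/1: Y1 = wrap(M).
Bind Y1 := wrap(M); no other remaining equation mentions Y1. Substituting into the earlier binding gives X1 := wrap(wrap(M)).
Decompose wrap/1: cons(wrap(wrap(1)),cons(S,S)) = cons(wrap(wrap(1)),cons(M,unit)).
Decompose cons/2: wrap(wrap(1)) = wrap(wrap(1)),  cons(S,S) = cons(M,unit).
Delete trivial equation wrap(wrap(1)) = wrap(wrap(1)).
Decompose cons/2: S = M,  S = unit.
Bind S := M; substituting into the remaining equation gives: M = unit.
Bind M := unit. Substituting into the earlier bindings gives X1 := wrap(wrap(unit)), Y1 := wrap(unit), S := unit.
MGU = { X1 -> wrap(wrap(unit)), Y1 -> wrap(unit), S -> unit, M -> unit }, so Y1 -> wrap(unit).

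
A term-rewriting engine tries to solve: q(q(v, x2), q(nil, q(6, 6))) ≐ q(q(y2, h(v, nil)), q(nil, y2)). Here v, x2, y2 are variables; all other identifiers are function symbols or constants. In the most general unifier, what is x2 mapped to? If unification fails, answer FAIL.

h(q(6, 6), nil)

Decompose q/2: q(v, x2) ≐ q(y2, h(v, nil)),  q(nil, q(6, 6)) ≐ q(nil, y2).
Decompose q/2: v ≐ y2,  x2 ≐ h(v, nil).
Bind v := y2; substituting into the one remaining equation that mentions v gives: x2 ≐ h(y2, nil).
Bind x2 := h(y2, nil); no other remaining equation mentions x2.
Decompose q/2: nil ≐ nil,  q(6, 6) ≐ y2.
Delete trivial equation nil ≐ nil.
Bind y2 := q(6, 6). Substituting into the earlier bindings gives v := q(6, 6), x2 := h(q(6, 6), nil).
MGU = { v ↦ q(6, 6), x2 ↦ h(q(6, 6), nil), y2 ↦ q(6, 6) }, so x2 ↦ h(q(6, 6), nil).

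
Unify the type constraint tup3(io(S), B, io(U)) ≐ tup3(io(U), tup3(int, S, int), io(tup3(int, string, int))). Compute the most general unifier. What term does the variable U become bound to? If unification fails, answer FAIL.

tup3(int, string, int)

Decompose tup3/3: io(S) ≐ io(U),  B ≐ tup3(int, S, int),  io(U) ≐ io(tup3(int, string, int)).
Decompose io/1: S ≐ U.
Bind S := U; substituting into the one remaining equation that mentions S gives: B ≐ tup3(int, U, int).
Bind B := tup3(int, U, int); no other remaining equation mentions B.
Decompose io/1: U ≐ tup3(int, string, int).
Bind U := tup3(int, string, int). Substituting into the earlier bindings gives S := tup3(int, string, int), B := tup3(int, tup3(int, string, int), int).
MGU = { S ↦ tup3(int, string, int), B ↦ tup3(int, tup3(int, string, int), int), U ↦ tup3(int, string, int) }, so U ↦ tup3(int, string, int).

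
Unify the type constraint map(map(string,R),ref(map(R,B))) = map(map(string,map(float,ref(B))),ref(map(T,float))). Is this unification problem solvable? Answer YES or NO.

Decompose map/2: map(string,R) = map(string,map(float,ref(B))),  ref(map(R,B)) = ref(map(T,float)).
Decompose map/2: string = string,  R = map(float,ref(B)).
Delete trivial equation string = string.
Bind R := map(float,ref(B)); substituting into the remaining equation gives: ref(map(map(float,ref(B)),B)) = ref(map(T,float)).
Decompose ref/1: map(map(float,ref(B)),B) = map(T,float).
Decompose map/2: map(float,ref(B)) = T,  B = float.
Bind T := map(float,ref(B)); no other remaining equation mentions T.
Bind B := float. Substituting into the earlier bindings gives R := map(float,ref(float)), T := map(float,ref(float)).
No equations remain and no clash or occurs-check failure arose, so a unifier exists.

YES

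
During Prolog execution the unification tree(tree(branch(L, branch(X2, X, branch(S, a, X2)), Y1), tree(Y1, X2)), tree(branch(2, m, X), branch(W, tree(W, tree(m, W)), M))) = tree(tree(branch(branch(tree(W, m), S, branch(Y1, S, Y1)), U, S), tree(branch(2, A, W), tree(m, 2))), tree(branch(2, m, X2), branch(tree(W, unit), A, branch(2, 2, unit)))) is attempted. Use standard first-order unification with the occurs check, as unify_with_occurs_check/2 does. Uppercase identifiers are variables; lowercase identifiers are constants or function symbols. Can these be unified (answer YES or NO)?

NO

Decompose tree/2: tree(branch(L, branch(X2, X, branch(S, a, X2)), Y1), tree(Y1, X2)) = tree(branch(branch(tree(W, m), S, branch(Y1, S, Y1)), U, S), tree(branch(2, A, W), tree(m, 2))),  tree(branch(2, m, X), branch(W, tree(W, tree(m, W)), M)) = tree(branch(2, m, X2), branch(tree(W, unit), A, branch(2, 2, unit))).
Decompose tree/2: branch(L, branch(X2, X, branch(S, a, X2)), Y1) = branch(branch(tree(W, m), S, branch(Y1, S, Y1)), U, S),  tree(Y1, X2) = tree(branch(2, A, W), tree(m, 2)).
Decompose branch/3: L = branch(tree(W, m), S, branch(Y1, S, Y1)),  branch(X2, X, branch(S, a, X2)) = U,  Y1 = S.
Bind L := branch(tree(W, m), S, branch(Y1, S, Y1)); no other remaining equation mentions L.
Bind U := branch(X2, X, branch(S, a, X2)); no other remaining equation mentions U.
Bind Y1 := S; substituting into the one remaining equation that mentions Y1 gives: tree(S, X2) = tree(branch(2, A, W), tree(m, 2)). Substituting into the earlier binding gives L := branch(tree(W, m), S, branch(S, S, S)).
Decompose tree/2: S = branch(2, A, W),  X2 = tree(m, 2).
Bind S := branch(2, A, W); no other remaining equation mentions S. Substituting into the earlier bindings gives L := branch(tree(W, m), branch(2, A, W), branch(branch(2, A, W), branch(2, A, W), branch(2, A, W))), U := branch(X2, X, branch(branch(2, A, W), a, X2)), Y1 := branch(2, A, W).
Bind X2 := tree(m, 2); substituting into the remaining equation gives: tree(branch(2, m, X), branch(W, tree(W, tree(m, W)), M)) = tree(branch(2, m, tree(m, 2)), branch(tree(W, unit), A, branch(2, 2, unit))). Substituting into the earlier binding gives U := branch(tree(m, 2), X, branch(branch(2, A, W), a, tree(m, 2))).
Decompose tree/2: branch(2, m, X) = branch(2, m, tree(m, 2)),  branch(W, tree(W, tree(m, W)), M) = branch(tree(W, unit), A, branch(2, 2, unit)).
Decompose branch/3: 2 = 2,  m = m,  X = tree(m, 2).
Delete trivial equation 2 = 2.
Delete trivial equation m = m.
Bind X := tree(m, 2); no other remaining equation mentions X. Substituting into the earlier binding gives U := branch(tree(m, 2), tree(m, 2), branch(branch(2, A, W), a, tree(m, 2))).
Decompose branch/3: W = tree(W, unit),  tree(W, tree(m, W)) = A,  M = branch(2, 2, unit).
Occurs check fails: W occurs in tree(W, unit); the equation W = tree(W, unit) has no finite solution.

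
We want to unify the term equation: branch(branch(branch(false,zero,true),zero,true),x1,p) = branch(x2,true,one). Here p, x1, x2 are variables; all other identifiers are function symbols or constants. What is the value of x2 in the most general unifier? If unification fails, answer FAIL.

Decompose branch/3: branch(branch(false,zero,true),zero,true) = x2,  x1 = true,  p = one.
Bind x2 := branch(branch(false,zero,true),zero,true); no other remaining equation mentions x2.
Bind x1 := true; no other remaining equation mentions x1.
Bind p := one.
MGU = { x2 ↦ branch(branch(false,zero,true),zero,true), x1 ↦ true, p ↦ one }, so x2 ↦ branch(branch(false,zero,true),zero,true).

branch(branch(false,zero,true),zero,true)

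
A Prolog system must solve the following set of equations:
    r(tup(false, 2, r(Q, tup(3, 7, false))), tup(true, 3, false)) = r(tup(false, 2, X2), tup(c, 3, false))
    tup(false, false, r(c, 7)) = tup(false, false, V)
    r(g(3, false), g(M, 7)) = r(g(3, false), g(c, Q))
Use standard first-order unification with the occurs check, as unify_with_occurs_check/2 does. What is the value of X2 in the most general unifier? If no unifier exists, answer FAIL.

Decompose r/2: tup(false, 2, r(Q, tup(3, 7, false))) = tup(false, 2, X2),  tup(true, 3, false) = tup(c, 3, false).
Decompose tup/3: false = false,  2 = 2,  r(Q, tup(3, 7, false)) = X2.
Delete trivial equation false = false.
Delete trivial equation 2 = 2.
Bind X2 := r(Q, tup(3, 7, false)); no other remaining equation mentions X2.
Decompose tup/3: true = c,  3 = 3,  false = false.
Clash: constants true and c differ; no unifier exists.

FAIL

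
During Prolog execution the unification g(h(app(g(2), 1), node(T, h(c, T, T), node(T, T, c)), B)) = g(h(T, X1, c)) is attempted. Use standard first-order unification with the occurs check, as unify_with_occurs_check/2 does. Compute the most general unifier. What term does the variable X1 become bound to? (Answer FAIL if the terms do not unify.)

node(app(g(2), 1), h(c, app(g(2), 1), app(g(2), 1)), node(app(g(2), 1), app(g(2), 1), c))

Decompose g/1: h(app(g(2), 1), node(T, h(c, T, T), node(T, T, c)), B) = h(T, X1, c).
Decompose h/3: app(g(2), 1) = T,  node(T, h(c, T, T), node(T, T, c)) = X1,  B = c.
Bind T := app(g(2), 1); substituting into the one remaining equation that mentions T gives: node(app(g(2), 1), h(c, app(g(2), 1), app(g(2), 1)), node(app(g(2), 1), app(g(2), 1), c)) = X1.
Bind X1 := node(app(g(2), 1), h(c, app(g(2), 1), app(g(2), 1)), node(app(g(2), 1), app(g(2), 1), c)); no other remaining equation mentions X1.
Bind B := c.
MGU = { T ↦ app(g(2), 1), X1 ↦ node(app(g(2), 1), h(c, app(g(2), 1), app(g(2), 1)), node(app(g(2), 1), app(g(2), 1), c)), B ↦ c }, so X1 ↦ node(app(g(2), 1), h(c, app(g(2), 1), app(g(2), 1)), node(app(g(2), 1), app(g(2), 1), c)).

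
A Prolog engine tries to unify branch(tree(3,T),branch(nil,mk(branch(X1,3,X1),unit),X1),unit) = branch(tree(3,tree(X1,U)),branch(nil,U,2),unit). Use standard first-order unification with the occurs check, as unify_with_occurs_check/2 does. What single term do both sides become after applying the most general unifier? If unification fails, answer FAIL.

Decompose branch/3: tree(3,T) = tree(3,tree(X1,U)),  branch(nil,mk(branch(X1,3,X1),unit),X1) = branch(nil,U,2),  unit = unit.
Decompose tree/2: 3 = 3,  T = tree(X1,U).
Delete trivial equation 3 = 3.
Bind T := tree(X1,U); no other remaining equation mentions T.
Decompose branch/3: nil = nil,  mk(branch(X1,3,X1),unit) = U,  X1 = 2.
Delete trivial equation nil = nil.
Bind U := mk(branch(X1,3,X1),unit); no other remaining equation mentions U. Substituting into the earlier binding gives T := tree(X1,mk(branch(X1,3,X1),unit)).
Bind X1 := 2; no other remaining equation mentions X1. Substituting into the earlier bindings gives T := tree(2,mk(branch(2,3,2),unit)), U := mk(branch(2,3,2),unit).
Delete trivial equation unit = unit.
Applying the MGU to either side gives branch(tree(3,tree(2,mk(branch(2,3,2),unit))),branch(nil,mk(branch(2,3,2),unit),2),unit).

branch(tree(3,tree(2,mk(branch(2,3,2),unit))),branch(nil,mk(branch(2,3,2),unit),2),unit)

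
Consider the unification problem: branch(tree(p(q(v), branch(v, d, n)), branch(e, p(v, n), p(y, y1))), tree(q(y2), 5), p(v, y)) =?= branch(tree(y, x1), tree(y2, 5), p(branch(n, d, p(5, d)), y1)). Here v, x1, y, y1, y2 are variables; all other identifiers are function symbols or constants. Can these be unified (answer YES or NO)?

Decompose branch/3: tree(p(q(v), branch(v, d, n)), branch(e, p(v, n), p(y, y1))) =?= tree(y, x1),  tree(q(y2), 5) =?= tree(y2, 5),  p(v, y) =?= p(branch(n, d, p(5, d)), y1).
Decompose tree/2: p(q(v), branch(v, d, n)) =?= y,  branch(e, p(v, n), p(y, y1)) =?= x1.
Bind y := p(q(v), branch(v, d, n)); substituting into the 2 remaining equations that mention y gives: branch(e, p(v, n), p(p(q(v), branch(v, d, n)), y1)) =?= x1,  p(v, p(q(v), branch(v, d, n))) =?= p(branch(n, d, p(5, d)), y1).
Bind x1 := branch(e, p(v, n), p(p(q(v), branch(v, d, n)), y1)); no other remaining equation mentions x1.
Decompose tree/2: q(y2) =?= y2,  5 =?= 5.
Occurs check fails: y2 occurs in q(y2); the equation y2 =?= q(y2) has no finite solution.

NO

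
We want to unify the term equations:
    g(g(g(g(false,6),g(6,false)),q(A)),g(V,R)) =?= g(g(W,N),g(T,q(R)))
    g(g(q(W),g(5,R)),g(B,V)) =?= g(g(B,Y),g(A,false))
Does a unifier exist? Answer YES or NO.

NO

Decompose g/2: g(g(g(false,6),g(6,false)),q(A)) =?= g(W,N),  g(V,R) =?= g(T,q(R)).
Decompose g/2: g(g(false,6),g(6,false)) =?= W,  q(A) =?= N.
Bind W := g(g(false,6),g(6,false)); substituting into the one remaining equation that mentions W gives: g(g(q(g(g(false,6),g(6,false))),g(5,R)),g(B,V)) =?= g(g(B,Y),g(A,false)).
Bind N := q(A); no other remaining equation mentions N.
Decompose g/2: V =?= T,  R =?= q(R).
Bind V := T; substituting into the one remaining equation that mentions V gives: g(g(q(g(g(false,6),g(6,false))),g(5,R)),g(B,T)) =?= g(g(B,Y),g(A,false)).
Occurs check fails: R occurs in q(R); the equation R =?= q(R) has no finite solution.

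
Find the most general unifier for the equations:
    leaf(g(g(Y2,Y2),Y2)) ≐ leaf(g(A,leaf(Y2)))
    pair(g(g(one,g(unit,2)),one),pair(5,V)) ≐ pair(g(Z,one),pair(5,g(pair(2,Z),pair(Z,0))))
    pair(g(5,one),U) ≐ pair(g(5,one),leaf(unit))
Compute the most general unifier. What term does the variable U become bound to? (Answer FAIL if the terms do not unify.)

FAIL

Decompose leaf/1: g(g(Y2,Y2),Y2) ≐ g(A,leaf(Y2)).
Decompose g/2: g(Y2,Y2) ≐ A,  Y2 ≐ leaf(Y2).
Bind A := g(Y2,Y2); no other remaining equation mentions A.
Occurs check fails: Y2 occurs in leaf(Y2); the equation Y2 ≐ leaf(Y2) has no finite solution.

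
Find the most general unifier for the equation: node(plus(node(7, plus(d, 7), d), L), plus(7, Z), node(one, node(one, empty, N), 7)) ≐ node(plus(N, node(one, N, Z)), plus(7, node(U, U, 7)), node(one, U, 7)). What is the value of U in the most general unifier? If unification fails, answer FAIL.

Decompose node/3: plus(node(7, plus(d, 7), d), L) ≐ plus(N, node(one, N, Z)),  plus(7, Z) ≐ plus(7, node(U, U, 7)),  node(one, node(one, empty, N), 7) ≐ node(one, U, 7).
Decompose plus/2: node(7, plus(d, 7), d) ≐ N,  L ≐ node(one, N, Z).
Bind N := node(7, plus(d, 7), d); substituting into the 2 remaining equations that mention N gives: L ≐ node(one, node(7, plus(d, 7), d), Z),  node(one, node(one, empty, node(7, plus(d, 7), d)), 7) ≐ node(one, U, 7).
Bind L := node(one, node(7, plus(d, 7), d), Z); no other remaining equation mentions L.
Decompose plus/2: 7 ≐ 7,  Z ≐ node(U, U, 7).
Delete trivial equation 7 ≐ 7.
Bind Z := node(U, U, 7); no other remaining equation mentions Z. Substituting into the earlier binding gives L := node(one, node(7, plus(d, 7), d), node(U, U, 7)).
Decompose node/3: one ≐ one,  node(one, empty, node(7, plus(d, 7), d)) ≐ U,  7 ≐ 7.
Delete trivial equation one ≐ one.
Bind U := node(one, empty, node(7, plus(d, 7), d)); no other remaining equation mentions U. Substituting into the earlier bindings gives L := node(one, node(7, plus(d, 7), d), node(node(one, empty, node(7, plus(d, 7), d)), node(one, empty, node(7, plus(d, 7), d)), 7)), Z := node(node(one, empty, node(7, plus(d, 7), d)), node(one, empty, node(7, plus(d, 7), d)), 7).
Delete trivial equation 7 ≐ 7.
MGU = { N ↦ node(7, plus(d, 7), d), L ↦ node(one, node(7, plus(d, 7), d), node(node(one, empty, node(7, plus(d, 7), d)), node(one, empty, node(7, plus(d, 7), d)), 7)), Z ↦ node(node(one, empty, node(7, plus(d, 7), d)), node(one, empty, node(7, plus(d, 7), d)), 7), U ↦ node(one, empty, node(7, plus(d, 7), d)) }, so U ↦ node(one, empty, node(7, plus(d, 7), d)).

node(one, empty, node(7, plus(d, 7), d))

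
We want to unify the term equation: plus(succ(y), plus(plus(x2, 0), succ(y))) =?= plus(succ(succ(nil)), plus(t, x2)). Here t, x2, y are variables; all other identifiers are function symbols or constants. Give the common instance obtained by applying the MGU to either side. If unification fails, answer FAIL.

plus(succ(succ(nil)), plus(plus(succ(succ(nil)), 0), succ(succ(nil))))

Decompose plus/2: succ(y) =?= succ(succ(nil)),  plus(plus(x2, 0), succ(y)) =?= plus(t, x2).
Decompose succ/1: y =?= succ(nil).
Bind y := succ(nil); substituting into the remaining equation gives: plus(plus(x2, 0), succ(succ(nil))) =?= plus(t, x2).
Decompose plus/2: plus(x2, 0) =?= t,  succ(succ(nil)) =?= x2.
Bind t := plus(x2, 0); no other remaining equation mentions t.
Bind x2 := succ(succ(nil)). Substituting into the earlier binding gives t := plus(succ(succ(nil)), 0).
Applying the MGU to either side gives plus(succ(succ(nil)), plus(plus(succ(succ(nil)), 0), succ(succ(nil)))).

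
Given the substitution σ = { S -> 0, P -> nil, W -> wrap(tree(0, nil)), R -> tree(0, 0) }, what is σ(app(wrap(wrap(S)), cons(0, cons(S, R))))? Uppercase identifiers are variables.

Replace each occurrence of S with 0.
Replace each occurrence of R with tree(0, 0).
Result: app(wrap(wrap(0)), cons(0, cons(0, tree(0, 0)))).

app(wrap(wrap(0)), cons(0, cons(0, tree(0, 0))))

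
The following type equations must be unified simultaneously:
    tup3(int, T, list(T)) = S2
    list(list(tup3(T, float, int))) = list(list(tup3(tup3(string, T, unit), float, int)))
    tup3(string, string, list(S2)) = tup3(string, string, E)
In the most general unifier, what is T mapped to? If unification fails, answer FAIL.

Bind S2 := tup3(int, T, list(T)); substituting into the one remaining equation that mentions S2 gives: tup3(string, string, list(tup3(int, T, list(T)))) = tup3(string, string, E).
Decompose list/1: list(tup3(T, float, int)) = list(tup3(tup3(string, T, unit), float, int)).
Decompose list/1: tup3(T, float, int) = tup3(tup3(string, T, unit), float, int).
Decompose tup3/3: T = tup3(string, T, unit),  float = float,  int = int.
Occurs check fails: T occurs in tup3(string, T, unit); the equation T = tup3(string, T, unit) has no finite solution.

FAIL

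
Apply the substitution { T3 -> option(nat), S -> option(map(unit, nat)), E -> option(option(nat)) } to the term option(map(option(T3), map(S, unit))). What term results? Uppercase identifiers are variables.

option(map(option(option(nat)), map(option(map(unit, nat)), unit)))

Replace each occurrence of T3 with option(nat).
Replace each occurrence of S with option(map(unit, nat)).
Result: option(map(option(option(nat)), map(option(map(unit, nat)), unit))).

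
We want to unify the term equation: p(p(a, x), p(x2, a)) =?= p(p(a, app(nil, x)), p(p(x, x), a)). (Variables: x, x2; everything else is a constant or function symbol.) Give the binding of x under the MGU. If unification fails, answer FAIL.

FAIL

Decompose p/2: p(a, x) =?= p(a, app(nil, x)),  p(x2, a) =?= p(p(x, x), a).
Decompose p/2: a =?= a,  x =?= app(nil, x).
Delete trivial equation a =?= a.
Occurs check fails: x occurs in app(nil, x); the equation x =?= app(nil, x) has no finite solution.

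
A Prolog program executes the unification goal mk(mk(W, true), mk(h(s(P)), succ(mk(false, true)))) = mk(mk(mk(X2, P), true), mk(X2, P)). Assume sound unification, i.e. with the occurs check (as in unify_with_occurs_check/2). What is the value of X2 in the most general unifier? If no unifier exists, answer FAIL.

Decompose mk/2: mk(W, true) = mk(mk(X2, P), true),  mk(h(s(P)), succ(mk(false, true))) = mk(X2, P).
Decompose mk/2: W = mk(X2, P),  true = true.
Bind W := mk(X2, P); no other remaining equation mentions W.
Delete trivial equation true = true.
Decompose mk/2: h(s(P)) = X2,  succ(mk(false, true)) = P.
Bind X2 := h(s(P)); no other remaining equation mentions X2. Substituting into the earlier binding gives W := mk(h(s(P)), P).
Bind P := succ(mk(false, true)). Substituting into the earlier bindings gives W := mk(h(s(succ(mk(false, true)))), succ(mk(false, true))), X2 := h(s(succ(mk(false, true)))).
MGU = { W -> mk(h(s(succ(mk(false, true)))), succ(mk(false, true))), X2 -> h(s(succ(mk(false, true)))), P -> succ(mk(false, true)) }, so X2 -> h(s(succ(mk(false, true)))).

h(s(succ(mk(false, true))))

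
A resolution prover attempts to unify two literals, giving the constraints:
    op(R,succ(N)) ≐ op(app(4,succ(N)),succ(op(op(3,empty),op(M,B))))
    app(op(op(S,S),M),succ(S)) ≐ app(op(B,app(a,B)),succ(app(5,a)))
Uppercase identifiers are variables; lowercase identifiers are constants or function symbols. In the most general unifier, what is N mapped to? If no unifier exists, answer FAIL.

op(op(3,empty),op(app(a,op(app(5,a),app(5,a))),op(app(5,a),app(5,a))))

Decompose op/2: R ≐ app(4,succ(N)),  succ(N) ≐ succ(op(op(3,empty),op(M,B))).
Bind R := app(4,succ(N)); no other remaining equation mentions R.
Decompose succ/1: N ≐ op(op(3,empty),op(M,B)).
Bind N := op(op(3,empty),op(M,B)); no other remaining equation mentions N. Substituting into the earlier binding gives R := app(4,succ(op(op(3,empty),op(M,B)))).
Decompose app/2: op(op(S,S),M) ≐ op(B,app(a,B)),  succ(S) ≐ succ(app(5,a)).
Decompose op/2: op(S,S) ≐ B,  M ≐ app(a,B).
Bind B := op(S,S); substituting into the one remaining equation that mentions B gives: M ≐ app(a,op(S,S)). Substituting into the earlier bindings gives R := app(4,succ(op(op(3,empty),op(M,op(S,S))))), N := op(op(3,empty),op(M,op(S,S))).
Bind M := app(a,op(S,S)); no other remaining equation mentions M. Substituting into the earlier bindings gives R := app(4,succ(op(op(3,empty),op(app(a,op(S,S)),op(S,S))))), N := op(op(3,empty),op(app(a,op(S,S)),op(S,S))).
Decompose succ/1: S ≐ app(5,a).
Bind S := app(5,a). Substituting into the earlier bindings gives R := app(4,succ(op(op(3,empty),op(app(a,op(app(5,a),app(5,a))),op(app(5,a),app(5,a)))))), N := op(op(3,empty),op(app(a,op(app(5,a),app(5,a))),op(app(5,a),app(5,a)))), B := op(app(5,a),app(5,a)), M := app(a,op(app(5,a),app(5,a))).
MGU = { R ↦ app(4,succ(op(op(3,empty),op(app(a,op(app(5,a),app(5,a))),op(app(5,a),app(5,a)))))), N ↦ op(op(3,empty),op(app(a,op(app(5,a),app(5,a))),op(app(5,a),app(5,a)))), B ↦ op(app(5,a),app(5,a)), M ↦ app(a,op(app(5,a),app(5,a))), S ↦ app(5,a) }, so N ↦ op(op(3,empty),op(app(a,op(app(5,a),app(5,a))),op(app(5,a),app(5,a)))).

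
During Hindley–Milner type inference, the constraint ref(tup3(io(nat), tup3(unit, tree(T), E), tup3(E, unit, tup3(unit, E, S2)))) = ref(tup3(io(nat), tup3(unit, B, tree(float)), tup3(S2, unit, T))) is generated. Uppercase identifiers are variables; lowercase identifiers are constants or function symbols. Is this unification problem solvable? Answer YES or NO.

YES

Decompose ref/1: tup3(io(nat), tup3(unit, tree(T), E), tup3(E, unit, tup3(unit, E, S2))) = tup3(io(nat), tup3(unit, B, tree(float)), tup3(S2, unit, T)).
Decompose tup3/3: io(nat) = io(nat),  tup3(unit, tree(T), E) = tup3(unit, B, tree(float)),  tup3(E, unit, tup3(unit, E, S2)) = tup3(S2, unit, T).
Delete trivial equation io(nat) = io(nat).
Decompose tup3/3: unit = unit,  tree(T) = B,  E = tree(float).
Delete trivial equation unit = unit.
Bind B := tree(T); no other remaining equation mentions B.
Bind E := tree(float); substituting into the remaining equation gives: tup3(tree(float), unit, tup3(unit, tree(float), S2)) = tup3(S2, unit, T).
Decompose tup3/3: tree(float) = S2,  unit = unit,  tup3(unit, tree(float), S2) = T.
Bind S2 := tree(float); substituting into the one remaining equation that mentions S2 gives: tup3(unit, tree(float), tree(float)) = T.
Delete trivial equation unit = unit.
Bind T := tup3(unit, tree(float), tree(float)). Substituting into the earlier binding gives B := tree(tup3(unit, tree(float), tree(float))).
No equations remain and no clash or occurs-check failure arose, so a unifier exists.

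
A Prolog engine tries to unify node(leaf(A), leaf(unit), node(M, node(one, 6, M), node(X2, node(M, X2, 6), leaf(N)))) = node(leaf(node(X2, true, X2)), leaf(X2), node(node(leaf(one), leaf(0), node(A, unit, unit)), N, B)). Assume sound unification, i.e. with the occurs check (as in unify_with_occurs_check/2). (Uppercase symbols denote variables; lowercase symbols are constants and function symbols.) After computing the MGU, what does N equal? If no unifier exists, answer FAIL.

node(one, 6, node(leaf(one), leaf(0), node(node(unit, true, unit), unit, unit)))

Decompose node/3: leaf(A) = leaf(node(X2, true, X2)),  leaf(unit) = leaf(X2),  node(M, node(one, 6, M), node(X2, node(M, X2, 6), leaf(N))) = node(node(leaf(one), leaf(0), node(A, unit, unit)), N, B).
Decompose leaf/1: A = node(X2, true, X2).
Bind A := node(X2, true, X2); substituting into the one remaining equation that mentions A gives: node(M, node(one, 6, M), node(X2, node(M, X2, 6), leaf(N))) = node(node(leaf(one), leaf(0), node(node(X2, true, X2), unit, unit)), N, B).
Decompose leaf/1: unit = X2.
Bind X2 := unit; substituting into the remaining equation gives: node(M, node(one, 6, M), node(unit, node(M, unit, 6), leaf(N))) = node(node(leaf(one), leaf(0), node(node(unit, true, unit), unit, unit)), N, B). Substituting into the earlier binding gives A := node(unit, true, unit).
Decompose node/3: M = node(leaf(one), leaf(0), node(node(unit, true, unit), unit, unit)),  node(one, 6, M) = N,  node(unit, node(M, unit, 6), leaf(N)) = B.
Bind M := node(leaf(one), leaf(0), node(node(unit, true, unit), unit, unit)); substituting into the remaining equations gives: node(one, 6, node(leaf(one), leaf(0), node(node(unit, true, unit), unit, unit))) = N,  node(unit, node(node(leaf(one), leaf(0), node(node(unit, true, unit), unit, unit)), unit, 6), leaf(N)) = B.
Bind N := node(one, 6, node(leaf(one), leaf(0), node(node(unit, true, unit), unit, unit))); substituting into the remaining equation gives: node(unit, node(node(leaf(one), leaf(0), node(node(unit, true, unit), unit, unit)), unit, 6), leaf(node(one, 6, node(leaf(one), leaf(0), node(node(unit, true, unit), unit, unit))))) = B.
Bind B := node(unit, node(node(leaf(one), leaf(0), node(node(unit, true, unit), unit, unit)), unit, 6), leaf(node(one, 6, node(leaf(one), leaf(0), node(node(unit, true, unit), unit, unit))))).
MGU = { A ↦ node(unit, true, unit), X2 ↦ unit, M ↦ node(leaf(one), leaf(0), node(node(unit, true, unit), unit, unit)), N ↦ node(one, 6, node(leaf(one), leaf(0), node(node(unit, true, unit), unit, unit))), B ↦ node(unit, node(node(leaf(one), leaf(0), node(node(unit, true, unit), unit, unit)), unit, 6), leaf(node(one, 6, node(leaf(one), leaf(0), node(node(unit, true, unit), unit, unit))))) }, so N ↦ node(one, 6, node(leaf(one), leaf(0), node(node(unit, true, unit), unit, unit))).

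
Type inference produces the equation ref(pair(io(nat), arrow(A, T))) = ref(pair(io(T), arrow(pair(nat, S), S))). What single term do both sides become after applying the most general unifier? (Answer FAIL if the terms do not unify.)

Decompose ref/1: pair(io(nat), arrow(A, T)) = pair(io(T), arrow(pair(nat, S), S)).
Decompose pair/2: io(nat) = io(T),  arrow(A, T) = arrow(pair(nat, S), S).
Decompose io/1: nat = T.
Bind T := nat; substituting into the remaining equation gives: arrow(A, nat) = arrow(pair(nat, S), S).
Decompose arrow/2: A = pair(nat, S),  nat = S.
Bind A := pair(nat, S); no other remaining equation mentions A.
Bind S := nat. Substituting into the earlier binding gives A := pair(nat, nat).
Applying the MGU to either side gives ref(pair(io(nat), arrow(pair(nat, nat), nat))).

ref(pair(io(nat), arrow(pair(nat, nat), nat)))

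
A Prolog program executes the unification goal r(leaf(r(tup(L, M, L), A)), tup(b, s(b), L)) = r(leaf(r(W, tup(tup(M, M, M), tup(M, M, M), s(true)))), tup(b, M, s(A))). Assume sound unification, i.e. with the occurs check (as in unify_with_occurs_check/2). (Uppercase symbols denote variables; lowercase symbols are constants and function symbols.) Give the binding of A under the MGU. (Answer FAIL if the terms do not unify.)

Decompose r/2: leaf(r(tup(L, M, L), A)) = leaf(r(W, tup(tup(M, M, M), tup(M, M, M), s(true)))),  tup(b, s(b), L) = tup(b, M, s(A)).
Decompose leaf/1: r(tup(L, M, L), A) = r(W, tup(tup(M, M, M), tup(M, M, M), s(true))).
Decompose r/2: tup(L, M, L) = W,  A = tup(tup(M, M, M), tup(M, M, M), s(true)).
Bind W := tup(L, M, L); no other remaining equation mentions W.
Bind A := tup(tup(M, M, M), tup(M, M, M), s(true)); substituting into the remaining equation gives: tup(b, s(b), L) = tup(b, M, s(tup(tup(M, M, M), tup(M, M, M), s(true)))).
Decompose tup/3: b = b,  s(b) = M,  L = s(tup(tup(M, M, M), tup(M, M, M), s(true))).
Delete trivial equation b = b.
Bind M := s(b); substituting into the remaining equation gives: L = s(tup(tup(s(b), s(b), s(b)), tup(s(b), s(b), s(b)), s(true))). Substituting into the earlier bindings gives W := tup(L, s(b), L), A := tup(tup(s(b), s(b), s(b)), tup(s(b), s(b), s(b)), s(true)).
Bind L := s(tup(tup(s(b), s(b), s(b)), tup(s(b), s(b), s(b)), s(true))). Substituting into the earlier binding gives W := tup(s(tup(tup(s(b), s(b), s(b)), tup(s(b), s(b), s(b)), s(true))), s(b), s(tup(tup(s(b), s(b), s(b)), tup(s(b), s(b), s(b)), s(true)))).
MGU = { W = tup(s(tup(tup(s(b), s(b), s(b)), tup(s(b), s(b), s(b)), s(true))), s(b), s(tup(tup(s(b), s(b), s(b)), tup(s(b), s(b), s(b)), s(true)))), A = tup(tup(s(b), s(b), s(b)), tup(s(b), s(b), s(b)), s(true)), M = s(b), L = s(tup(tup(s(b), s(b), s(b)), tup(s(b), s(b), s(b)), s(true))) }, so A = tup(tup(s(b), s(b), s(b)), tup(s(b), s(b), s(b)), s(true)).

tup(tup(s(b), s(b), s(b)), tup(s(b), s(b), s(b)), s(true))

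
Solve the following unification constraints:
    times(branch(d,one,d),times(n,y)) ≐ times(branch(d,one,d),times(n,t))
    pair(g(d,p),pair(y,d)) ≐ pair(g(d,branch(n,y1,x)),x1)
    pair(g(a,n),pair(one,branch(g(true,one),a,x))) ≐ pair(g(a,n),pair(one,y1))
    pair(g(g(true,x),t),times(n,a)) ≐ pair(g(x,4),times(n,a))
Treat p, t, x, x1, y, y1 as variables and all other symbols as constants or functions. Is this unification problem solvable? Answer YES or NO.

Decompose times/2: branch(d,one,d) ≐ branch(d,one,d),  times(n,y) ≐ times(n,t).
Delete trivial equation branch(d,one,d) ≐ branch(d,one,d).
Decompose times/2: n ≐ n,  y ≐ t.
Delete trivial equation n ≐ n.
Bind y := t; substituting into the one remaining equation that mentions y gives: pair(g(d,p),pair(t,d)) ≐ pair(g(d,branch(n,y1,x)),x1).
Decompose pair/2: g(d,p) ≐ g(d,branch(n,y1,x)),  pair(t,d) ≐ x1.
Decompose g/2: d ≐ d,  p ≐ branch(n,y1,x).
Delete trivial equation d ≐ d.
Bind p := branch(n,y1,x); no other remaining equation mentions p.
Bind x1 := pair(t,d); no other remaining equation mentions x1.
Decompose pair/2: g(a,n) ≐ g(a,n),  pair(one,branch(g(true,one),a,x)) ≐ pair(one,y1).
Delete trivial equation g(a,n) ≐ g(a,n).
Decompose pair/2: one ≐ one,  branch(g(true,one),a,x) ≐ y1.
Delete trivial equation one ≐ one.
Bind y1 := branch(g(true,one),a,x); no other remaining equation mentions y1. Substituting into the earlier binding gives p := branch(n,branch(g(true,one),a,x),x).
Decompose pair/2: g(g(true,x),t) ≐ g(x,4),  times(n,a) ≐ times(n,a).
Decompose g/2: g(true,x) ≐ x,  t ≐ 4.
Occurs check fails: x occurs in g(true,x); the equation x ≐ g(true,x) has no finite solution.

NO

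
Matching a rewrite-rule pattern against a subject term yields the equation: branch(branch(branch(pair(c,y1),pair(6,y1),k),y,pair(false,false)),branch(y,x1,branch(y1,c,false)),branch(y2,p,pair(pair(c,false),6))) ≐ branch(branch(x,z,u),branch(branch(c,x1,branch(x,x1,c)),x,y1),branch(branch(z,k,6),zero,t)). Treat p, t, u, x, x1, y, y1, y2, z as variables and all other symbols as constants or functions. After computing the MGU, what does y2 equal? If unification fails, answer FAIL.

FAIL

Decompose branch/3: branch(branch(pair(c,y1),pair(6,y1),k),y,pair(false,false)) ≐ branch(x,z,u),  branch(y,x1,branch(y1,c,false)) ≐ branch(branch(c,x1,branch(x,x1,c)),x,y1),  branch(y2,p,pair(pair(c,false),6)) ≐ branch(branch(z,k,6),zero,t).
Decompose branch/3: branch(pair(c,y1),pair(6,y1),k) ≐ x,  y ≐ z,  pair(false,false) ≐ u.
Bind x := branch(pair(c,y1),pair(6,y1),k); substituting into the one remaining equation that mentions x gives: branch(y,x1,branch(y1,c,false)) ≐ branch(branch(c,x1,branch(branch(pair(c,y1),pair(6,y1),k),x1,c)),branch(pair(c,y1),pair(6,y1),k),y1).
Bind y := z; substituting into the one remaining equation that mentions y gives: branch(z,x1,branch(y1,c,false)) ≐ branch(branch(c,x1,branch(branch(pair(c,y1),pair(6,y1),k),x1,c)),branch(pair(c,y1),pair(6,y1),k),y1).
Bind u := pair(false,false); no other remaining equation mentions u.
Decompose branch/3: z ≐ branch(c,x1,branch(branch(pair(c,y1),pair(6,y1),k),x1,c)),  x1 ≐ branch(pair(c,y1),pair(6,y1),k),  branch(y1,c,false) ≐ y1.
Bind z := branch(c,x1,branch(branch(pair(c,y1),pair(6,y1),k),x1,c)); substituting into the one remaining equation that mentions z gives: branch(y2,p,pair(pair(c,false),6)) ≐ branch(branch(branch(c,x1,branch(branch(pair(c,y1),pair(6,y1),k),x1,c)),k,6),zero,t). Substituting into the earlier binding gives y := branch(c,x1,branch(branch(pair(c,y1),pair(6,y1),k),x1,c)).
Bind x1 := branch(pair(c,y1),pair(6,y1),k); substituting into the one remaining equation that mentions x1 gives: branch(y2,p,pair(pair(c,false),6)) ≐ branch(branch(branch(c,branch(pair(c,y1),pair(6,y1),k),branch(branch(pair(c,y1),pair(6,y1),k),branch(pair(c,y1),pair(6,y1),k),c)),k,6),zero,t). Substituting into the earlier bindings gives y := branch(c,branch(pair(c,y1),pair(6,y1),k),branch(branch(pair(c,y1),pair(6,y1),k),branch(pair(c,y1),pair(6,y1),k),c)), z := branch(c,branch(pair(c,y1),pair(6,y1),k),branch(branch(pair(c,y1),pair(6,y1),k),branch(pair(c,y1),pair(6,y1),k),c)).
Occurs check fails: y1 occurs in branch(y1,c,false); the equation y1 ≐ branch(y1,c,false) has no finite solution.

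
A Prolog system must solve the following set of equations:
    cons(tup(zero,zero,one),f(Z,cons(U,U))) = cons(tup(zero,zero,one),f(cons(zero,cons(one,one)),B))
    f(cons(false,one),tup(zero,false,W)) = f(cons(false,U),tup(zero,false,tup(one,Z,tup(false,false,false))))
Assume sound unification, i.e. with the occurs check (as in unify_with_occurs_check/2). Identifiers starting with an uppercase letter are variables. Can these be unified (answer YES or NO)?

Decompose cons/2: tup(zero,zero,one) = tup(zero,zero,one),  f(Z,cons(U,U)) = f(cons(zero,cons(one,one)),B).
Delete trivial equation tup(zero,zero,one) = tup(zero,zero,one).
Decompose f/2: Z = cons(zero,cons(one,one)),  cons(U,U) = B.
Bind Z := cons(zero,cons(one,one)); substituting into the one remaining equation that mentions Z gives: f(cons(false,one),tup(zero,false,W)) = f(cons(false,U),tup(zero,false,tup(one,cons(zero,cons(one,one)),tup(false,false,false)))).
Bind B := cons(U,U); no other remaining equation mentions B.
Decompose f/2: cons(false,one) = cons(false,U),  tup(zero,false,W) = tup(zero,false,tup(one,cons(zero,cons(one,one)),tup(false,false,false))).
Decompose cons/2: false = false,  one = U.
Delete trivial equation false = false.
Bind U := one; no other remaining equation mentions U. Substituting into the earlier binding gives B := cons(one,one).
Decompose tup/3: zero = zero,  false = false,  W = tup(one,cons(zero,cons(one,one)),tup(false,false,false)).
Delete trivial equation zero = zero.
Delete trivial equation false = false.
Bind W := tup(one,cons(zero,cons(one,one)),tup(false,false,false)).
No equations remain and no clash or occurs-check failure arose, so a unifier exists.

YES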